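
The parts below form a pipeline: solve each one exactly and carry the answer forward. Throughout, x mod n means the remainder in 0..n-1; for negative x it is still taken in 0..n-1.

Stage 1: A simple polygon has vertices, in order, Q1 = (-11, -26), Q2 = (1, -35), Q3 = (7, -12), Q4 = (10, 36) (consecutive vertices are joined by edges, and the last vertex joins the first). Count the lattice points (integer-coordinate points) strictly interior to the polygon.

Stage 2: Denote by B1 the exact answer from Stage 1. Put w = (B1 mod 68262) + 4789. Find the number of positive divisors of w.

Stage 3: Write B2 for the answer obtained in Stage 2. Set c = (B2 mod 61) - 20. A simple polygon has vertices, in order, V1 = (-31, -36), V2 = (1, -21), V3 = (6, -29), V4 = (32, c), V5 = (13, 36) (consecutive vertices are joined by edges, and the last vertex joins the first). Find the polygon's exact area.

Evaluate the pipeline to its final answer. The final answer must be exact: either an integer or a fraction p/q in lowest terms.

Stage 1: cross terms: (-11*-35 - 1*-26)=411, (1*-12 - 7*-35)=233, (7*36 - 10*-12)=372, (10*-26 - -11*36)=136; twice the area = |1152| = 1152; area = 576; boundary points = 3 + 1 + 3 + 1 = 8; strictly interior points = area - boundary/2 + 1 = 573; answer 573
Stage 2: B1 = 573; w = 5362; 5362 = 2 * 7 * 383; number of divisors = (1+1) * (1+1) * (1+1) = 8; answer 8
Stage 3: B2 = 8; c = -12; cross terms: (-31*-21 - 1*-36)=687, (1*-29 - 6*-21)=97, (6*-12 - 32*-29)=856, (32*36 - 13*-12)=1308, (13*-36 - -31*36)=648; twice the area = |3596| = 3596; area = 1798; answer 1798

1798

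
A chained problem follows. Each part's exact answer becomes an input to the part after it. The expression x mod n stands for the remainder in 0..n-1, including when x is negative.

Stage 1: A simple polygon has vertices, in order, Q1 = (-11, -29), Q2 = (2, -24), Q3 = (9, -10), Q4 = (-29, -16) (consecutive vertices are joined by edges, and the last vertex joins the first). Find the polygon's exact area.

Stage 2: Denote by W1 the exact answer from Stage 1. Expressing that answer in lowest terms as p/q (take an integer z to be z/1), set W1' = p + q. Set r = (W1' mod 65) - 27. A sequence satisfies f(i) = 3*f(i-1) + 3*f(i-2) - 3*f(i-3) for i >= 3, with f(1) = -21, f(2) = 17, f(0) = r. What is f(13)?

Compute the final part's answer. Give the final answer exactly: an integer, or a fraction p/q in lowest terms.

-3757185

Stage 1: cross terms: (-11*-24 - 2*-29)=322, (2*-10 - 9*-24)=196, (9*-16 - -29*-10)=-434, (-29*-29 - -11*-16)=665; twice the area = |749| = 749; area = 749/2; answer 749/2
Stage 2: W1 = 749/2; threaded value p + q = 751; r = 9; f(3) = 3*(17) + 3*(-21) - 3*(9) = -39; iterating: f(3)=-39, f(4)=-3, f(5)=-177, f(6)=-423, f(7)=-1791, f(8)=-6111, f(9)=-22437, f(10)=-80271, f(11)=-289791, f(12)=-1042875, f(13)=-3757185; answer -3757185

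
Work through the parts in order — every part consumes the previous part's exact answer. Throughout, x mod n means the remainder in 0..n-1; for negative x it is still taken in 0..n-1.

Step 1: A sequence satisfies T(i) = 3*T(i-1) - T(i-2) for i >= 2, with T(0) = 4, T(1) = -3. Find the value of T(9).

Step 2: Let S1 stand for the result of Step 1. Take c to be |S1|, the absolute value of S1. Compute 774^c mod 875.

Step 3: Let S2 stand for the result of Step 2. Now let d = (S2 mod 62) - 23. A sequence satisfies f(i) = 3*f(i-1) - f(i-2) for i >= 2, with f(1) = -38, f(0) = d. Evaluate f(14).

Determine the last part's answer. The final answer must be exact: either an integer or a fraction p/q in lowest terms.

-9406172

Step 1: T(2) = 3*(-3) - 1*(4) = -13; iterating: T(2)=-13, T(3)=-36, T(4)=-95, T(5)=-249, T(6)=-652, T(7)=-1707, T(8)=-4469, T(9)=-11700; answer -11700
Step 2: S1 = -11700; c = 11700; squarings mod 875: 774^1=774, 774^2=576, 774^4=151, 774^8=51, 774^16=851, 774^32=576, 774^64=151, 774^128=51, 774^256=851, 774^512=576, 774^1024=151, 774^2048=51, 774^4096=851, 774^8192=576; 774^11700 = 774^4 * 774^16 * 774^32 * 774^128 * 774^256 * 774^1024 * 774^2048 * 774^8192 = 1 (mod 875); answer 1
Step 3: S2 = 1; d = -22; f(2) = 3*(-38) - 1*(-22) = -92; iterating: f(2)=-92, f(3)=-238, f(4)=-622, f(5)=-1628, f(6)=-4262, f(7)=-11158, f(8)=-29212, f(9)=-76478, f(10)=-200222, f(11)=-524188, f(12)=-1372342, f(13)=-3592838, f(14)=-9406172; answer -9406172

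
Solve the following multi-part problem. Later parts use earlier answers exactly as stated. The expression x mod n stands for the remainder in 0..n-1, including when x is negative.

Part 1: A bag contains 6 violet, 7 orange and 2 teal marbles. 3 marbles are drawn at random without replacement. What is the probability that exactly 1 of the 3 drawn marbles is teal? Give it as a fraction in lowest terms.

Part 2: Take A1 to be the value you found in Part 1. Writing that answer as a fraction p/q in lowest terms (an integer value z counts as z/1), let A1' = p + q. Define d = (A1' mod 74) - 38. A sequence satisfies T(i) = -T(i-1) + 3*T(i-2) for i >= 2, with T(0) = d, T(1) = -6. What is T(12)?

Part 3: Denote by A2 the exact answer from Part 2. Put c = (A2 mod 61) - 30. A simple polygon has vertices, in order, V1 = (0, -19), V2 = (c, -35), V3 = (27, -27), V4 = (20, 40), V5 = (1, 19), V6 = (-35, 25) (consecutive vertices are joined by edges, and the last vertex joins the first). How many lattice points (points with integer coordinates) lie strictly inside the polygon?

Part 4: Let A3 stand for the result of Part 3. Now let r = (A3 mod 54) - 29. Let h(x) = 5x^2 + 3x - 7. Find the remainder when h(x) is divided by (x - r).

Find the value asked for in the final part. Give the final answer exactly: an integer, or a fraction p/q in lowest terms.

7

Part 1: total draws C(15,3) = 455; favorable C(2,1)*C(13,2) = 156; P = 12/35; answer 12/35
Part 2: A1 = 12/35; threaded value p + q = 47; d = 9; T(2) = -1*(-6) + 3*(9) = 33; iterating: T(2)=33, T(3)=-51, T(4)=150, T(5)=-303, T(6)=753, T(7)=-1662, T(8)=3921, T(9)=-8907, T(10)=20670, T(11)=-47391, T(12)=109401; answer 109401
Part 3: A2 = 109401; c = -2; cross terms: (0*-35 - -2*-19)=-38, (-2*-27 - 27*-35)=999, (27*40 - 20*-27)=1620, (20*19 - 1*40)=340, (1*25 - -35*19)=690, (-35*-19 - 0*25)=665; twice the area = |4276| = 4276; area = 2138; boundary points = 2 + 1 + 1 + 1 + 6 + 1 = 12; strictly interior points = area - boundary/2 + 1 = 2133; answer 2133
Part 4: A3 = 2133; r = -2; remainder = value at the root: 5*(-2)^2 + 3*(-2)^1 - 7 = (20) + (-6) + (-7) = 7; answer 7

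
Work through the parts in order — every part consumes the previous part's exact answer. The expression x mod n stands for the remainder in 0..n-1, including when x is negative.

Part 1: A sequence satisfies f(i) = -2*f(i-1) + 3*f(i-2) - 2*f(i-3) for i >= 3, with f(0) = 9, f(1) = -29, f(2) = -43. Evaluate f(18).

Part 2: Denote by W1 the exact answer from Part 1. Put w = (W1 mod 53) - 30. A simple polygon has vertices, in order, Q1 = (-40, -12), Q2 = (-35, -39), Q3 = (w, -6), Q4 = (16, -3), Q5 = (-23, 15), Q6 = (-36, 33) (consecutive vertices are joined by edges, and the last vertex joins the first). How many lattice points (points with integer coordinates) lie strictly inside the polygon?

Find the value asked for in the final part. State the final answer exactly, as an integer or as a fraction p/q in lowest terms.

1210

Part 1: f(3) = -2*(-43) + 3*(-29) - 2*(9) = -19; iterating: f(3)=-19, f(4)=-33, f(5)=95, f(6)=-251, f(7)=853, f(8)=-2649, f(9)=8359, f(10)=-26371, f(11)=83117, f(12)=-262065, f(13)=826223, f(14)=-2604875, f(15)=8212549, f(16)=-25892169, f(17)=81631735, f(18)=-257365075; answer -257365075
Part 2: W1 = -257365075; w = -20; cross terms: (-40*-39 - -35*-12)=1140, (-35*-6 - -20*-39)=-570, (-20*-3 - 16*-6)=156, (16*15 - -23*-3)=171, (-23*33 - -36*15)=-219, (-36*-12 - -40*33)=1752; twice the area = |2430| = 2430; area = 1215; boundary points = 1 + 3 + 3 + 3 + 1 + 1 = 12; strictly interior points = area - boundary/2 + 1 = 1210; answer 1210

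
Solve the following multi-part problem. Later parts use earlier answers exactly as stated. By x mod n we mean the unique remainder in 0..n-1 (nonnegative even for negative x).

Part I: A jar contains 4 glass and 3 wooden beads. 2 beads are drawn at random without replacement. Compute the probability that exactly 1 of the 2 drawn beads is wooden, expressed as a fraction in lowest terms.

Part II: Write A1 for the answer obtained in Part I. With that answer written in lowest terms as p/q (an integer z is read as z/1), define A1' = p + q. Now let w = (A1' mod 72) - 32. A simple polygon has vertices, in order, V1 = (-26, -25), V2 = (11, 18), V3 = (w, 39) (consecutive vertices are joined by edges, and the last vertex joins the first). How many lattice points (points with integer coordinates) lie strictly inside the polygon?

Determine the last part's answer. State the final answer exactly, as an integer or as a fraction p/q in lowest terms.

Part I: total draws C(7,2) = 21; favorable C(3,1)*C(4,1) = 12; P = 4/7; answer 4/7
Part II: A1 = 4/7; threaded value p + q = 11; w = -21; cross terms: (-26*18 - 11*-25)=-193, (11*39 - -21*18)=807, (-21*-25 - -26*39)=1539; twice the area = |2153| = 2153; area = 2153/2; boundary points = 1 + 1 + 1 = 3; strictly interior points = area - boundary/2 + 1 = 1076; answer 1076

1076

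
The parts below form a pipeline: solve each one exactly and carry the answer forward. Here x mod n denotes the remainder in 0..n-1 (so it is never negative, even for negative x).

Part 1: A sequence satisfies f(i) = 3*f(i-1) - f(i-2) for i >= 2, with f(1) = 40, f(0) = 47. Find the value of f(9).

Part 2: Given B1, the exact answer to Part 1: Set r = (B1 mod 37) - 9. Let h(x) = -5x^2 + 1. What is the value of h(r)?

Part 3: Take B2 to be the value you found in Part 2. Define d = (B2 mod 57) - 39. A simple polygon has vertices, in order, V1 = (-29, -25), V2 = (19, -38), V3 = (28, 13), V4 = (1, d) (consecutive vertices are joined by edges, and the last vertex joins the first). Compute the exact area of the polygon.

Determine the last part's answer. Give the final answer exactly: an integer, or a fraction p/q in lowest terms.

1767/2

Part 1: f(2) = 3*(40) - 1*(47) = 73; iterating: f(2)=73, f(3)=179, f(4)=464, f(5)=1213, f(6)=3175, f(7)=8312, f(8)=21761, f(9)=56971; answer 56971
Part 2: B1 = 56971; r = 19; -5*(19)^2 + 1 = (-1805) + (1) = -1804; answer -1804
Part 3: B2 = -1804; d = -19; cross terms: (-29*-38 - 19*-25)=1577, (19*13 - 28*-38)=1311, (28*-19 - 1*13)=-545, (1*-25 - -29*-19)=-576; twice the area = |1767| = 1767; area = 1767/2; answer 1767/2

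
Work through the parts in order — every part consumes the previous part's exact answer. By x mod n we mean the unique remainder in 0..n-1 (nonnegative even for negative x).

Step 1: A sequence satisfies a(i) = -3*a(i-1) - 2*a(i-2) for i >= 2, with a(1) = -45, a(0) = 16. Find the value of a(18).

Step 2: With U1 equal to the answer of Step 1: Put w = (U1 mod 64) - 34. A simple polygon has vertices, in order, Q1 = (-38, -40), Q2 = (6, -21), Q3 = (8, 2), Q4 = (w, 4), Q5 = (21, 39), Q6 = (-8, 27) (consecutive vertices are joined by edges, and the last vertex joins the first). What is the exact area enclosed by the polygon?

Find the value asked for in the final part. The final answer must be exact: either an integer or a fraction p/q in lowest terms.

2010

Step 1: a(2) = -3*(-45) - 2*(16) = 103; iterating: a(2)=103, a(3)=-219, a(4)=451, a(5)=-915, a(6)=1843, a(7)=-3699, a(8)=7411, a(9)=-14835, a(10)=29683, a(11)=-59379, a(12)=118771, a(13)=-237555, a(14)=475123, a(15)=-950259, a(16)=1900531, a(17)=-3801075, a(18)=7602163; answer 7602163
Step 2: U1 = 7602163; w = 17; cross terms: (-38*-21 - 6*-40)=1038, (6*2 - 8*-21)=180, (8*4 - 17*2)=-2, (17*39 - 21*4)=579, (21*27 - -8*39)=879, (-8*-40 - -38*27)=1346; twice the area = |4020| = 4020; area = 2010; answer 2010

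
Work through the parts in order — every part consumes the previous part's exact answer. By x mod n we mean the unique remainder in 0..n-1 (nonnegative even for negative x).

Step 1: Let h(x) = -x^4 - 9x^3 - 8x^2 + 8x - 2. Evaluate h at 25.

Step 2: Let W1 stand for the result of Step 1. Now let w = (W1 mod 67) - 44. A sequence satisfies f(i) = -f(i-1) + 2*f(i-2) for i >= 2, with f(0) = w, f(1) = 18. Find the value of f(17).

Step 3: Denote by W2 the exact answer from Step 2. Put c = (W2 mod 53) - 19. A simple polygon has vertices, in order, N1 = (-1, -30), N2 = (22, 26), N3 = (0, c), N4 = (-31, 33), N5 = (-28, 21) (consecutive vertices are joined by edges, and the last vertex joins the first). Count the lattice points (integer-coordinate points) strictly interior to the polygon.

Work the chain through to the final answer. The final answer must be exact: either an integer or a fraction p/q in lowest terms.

Step 1: -1*(25)^4 - 9*(25)^3 - 8*(25)^2 + 8*(25)^1 - 2 = (-390625) + (-140625) + (-5000) + (200) + (-2) = -536052; answer -536052
Step 2: W1 = -536052; w = -29; f(2) = -1*(18) + 2*(-29) = -76; iterating: f(2)=-76, f(3)=112, f(4)=-264, f(5)=488, f(6)=-1016, f(7)=1992, f(8)=-4024, f(9)=8008, f(10)=-16056, f(11)=32072, f(12)=-64184, f(13)=128328, f(14)=-256696, f(15)=513352, f(16)=-1026744, f(17)=2053448; answer 2053448
Step 3: W2 = 2053448; c = -3; cross terms: (-1*26 - 22*-30)=634, (22*-3 - 0*26)=-66, (0*33 - -31*-3)=-93, (-31*21 - -28*33)=273, (-28*-30 - -1*21)=861; twice the area = |1609| = 1609; area = 1609/2; boundary points = 1 + 1 + 1 + 3 + 3 = 9; strictly interior points = area - boundary/2 + 1 = 801; answer 801

801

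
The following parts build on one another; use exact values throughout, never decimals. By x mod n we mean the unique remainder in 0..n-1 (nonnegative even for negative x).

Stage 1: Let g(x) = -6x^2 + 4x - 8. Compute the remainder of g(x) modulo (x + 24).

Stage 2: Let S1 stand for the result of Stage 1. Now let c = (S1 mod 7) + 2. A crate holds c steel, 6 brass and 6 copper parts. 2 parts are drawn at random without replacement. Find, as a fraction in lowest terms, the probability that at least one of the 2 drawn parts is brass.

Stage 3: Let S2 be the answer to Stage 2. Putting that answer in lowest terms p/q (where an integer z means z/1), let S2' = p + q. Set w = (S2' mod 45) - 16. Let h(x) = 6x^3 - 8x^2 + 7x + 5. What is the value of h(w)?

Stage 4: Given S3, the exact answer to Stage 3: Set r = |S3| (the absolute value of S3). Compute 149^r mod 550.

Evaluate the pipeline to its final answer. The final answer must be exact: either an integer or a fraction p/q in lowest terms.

1

Stage 1: remainder = value at the root: -6*(-24)^2 + 4*(-24)^1 - 8 = (-3456) + (-96) + (-8) = -3560; answer -3560
Stage 2: S1 = -3560; c = 5; total draws C(17,2) = 136; complement C(11,2) = 55; favorable 136 - 55 = 81; P = 81/136; answer 81/136
Stage 3: S2 = 81/136; threaded value p + q = 217; w = 21; 6*(21)^3 - 8*(21)^2 + 7*(21)^1 + 5 = (55566) + (-3528) + (147) + (5) = 52190; answer 52190
Stage 4: S3 = 52190; r = 52190; squarings mod 550: 149^1=149, 149^2=201, 149^4=251, 149^8=301, 149^16=401, 149^32=201, 149^64=251, 149^128=301, 149^256=401, 149^512=201, 149^1024=251, 149^2048=301, 149^4096=401, 149^8192=201, 149^16384=251, 149^32768=301; 149^52190 = 149^2 * 149^4 * 149^8 * 149^16 * 149^64 * 149^128 * 149^256 * 149^512 * 149^2048 * 149^16384 * 149^32768 = 1 (mod 550); answer 1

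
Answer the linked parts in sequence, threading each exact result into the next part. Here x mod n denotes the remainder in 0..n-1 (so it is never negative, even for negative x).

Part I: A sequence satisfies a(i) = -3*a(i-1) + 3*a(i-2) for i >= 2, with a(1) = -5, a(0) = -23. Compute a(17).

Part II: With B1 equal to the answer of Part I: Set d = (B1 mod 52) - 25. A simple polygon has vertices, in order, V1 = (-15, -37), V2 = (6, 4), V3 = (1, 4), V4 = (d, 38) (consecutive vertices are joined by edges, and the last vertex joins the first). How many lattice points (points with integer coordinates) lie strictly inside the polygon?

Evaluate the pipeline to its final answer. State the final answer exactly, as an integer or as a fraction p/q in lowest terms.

617

Part I: a(2) = -3*(-5) + 3*(-23) = -54; iterating: a(2)=-54, a(3)=147, a(4)=-603, a(5)=2250, a(6)=-8559, a(7)=32427, a(8)=-122958, a(9)=466155, a(10)=-1767339, a(11)=6700482, a(12)=-25403463, a(13)=96311835, a(14)=-365145894, a(15)=1384373187, a(16)=-5248557243, a(17)=19898791290; answer 19898791290
Part II: B1 = 19898791290; d = -11; cross terms: (-15*4 - 6*-37)=162, (6*4 - 1*4)=20, (1*38 - -11*4)=82, (-11*-37 - -15*38)=977; twice the area = |1241| = 1241; area = 1241/2; boundary points = 1 + 5 + 2 + 1 = 9; strictly interior points = area - boundary/2 + 1 = 617; answer 617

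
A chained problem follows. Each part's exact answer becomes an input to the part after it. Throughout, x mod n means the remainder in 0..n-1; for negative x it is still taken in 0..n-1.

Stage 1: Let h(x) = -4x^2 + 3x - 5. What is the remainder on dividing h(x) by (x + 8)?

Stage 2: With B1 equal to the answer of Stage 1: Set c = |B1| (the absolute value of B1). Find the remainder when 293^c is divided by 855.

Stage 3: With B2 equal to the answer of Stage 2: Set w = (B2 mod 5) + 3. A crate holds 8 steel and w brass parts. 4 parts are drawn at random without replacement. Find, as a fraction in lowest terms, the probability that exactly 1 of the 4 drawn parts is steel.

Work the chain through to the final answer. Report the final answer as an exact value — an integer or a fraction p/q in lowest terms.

160/1001

Stage 1: remainder = value at the root: -4*(-8)^2 + 3*(-8)^1 - 5 = (-256) + (-24) + (-5) = -285; answer -285
Stage 2: B1 = -285; c = 285; squarings mod 855: 293^1=293, 293^2=349, 293^4=391, 293^8=691, 293^16=391, 293^32=691, 293^64=391, 293^128=691, 293^256=391; 293^285 = 293^1 * 293^4 * 293^8 * 293^16 * 293^256 = 683 (mod 855); answer 683
Stage 3: B2 = 683; w = 6; total draws C(14,4) = 1001; favorable C(8,1)*C(6,3) = 160; P = 160/1001; answer 160/1001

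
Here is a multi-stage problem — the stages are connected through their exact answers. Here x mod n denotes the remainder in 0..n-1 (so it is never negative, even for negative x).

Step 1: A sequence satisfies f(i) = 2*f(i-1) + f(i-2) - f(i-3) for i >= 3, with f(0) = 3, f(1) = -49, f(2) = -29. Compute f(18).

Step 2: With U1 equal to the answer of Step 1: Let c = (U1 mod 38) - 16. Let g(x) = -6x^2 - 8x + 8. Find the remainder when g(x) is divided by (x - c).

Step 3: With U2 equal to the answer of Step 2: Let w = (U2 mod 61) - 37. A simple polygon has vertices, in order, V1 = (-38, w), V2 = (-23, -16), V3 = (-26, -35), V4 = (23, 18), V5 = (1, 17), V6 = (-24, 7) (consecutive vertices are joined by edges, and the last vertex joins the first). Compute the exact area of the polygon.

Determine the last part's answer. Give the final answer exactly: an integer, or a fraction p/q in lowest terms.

2383/2

Step 1: f(3) = 2*(-29) + 1*(-49) - 1*(3) = -110; iterating: f(3)=-110, f(4)=-200, f(5)=-481, f(6)=-1052, f(7)=-2385, f(8)=-5341, f(9)=-12015, f(10)=-26986, f(11)=-60646, f(12)=-136263, f(13)=-306186, f(14)=-687989, f(15)=-1545901, f(16)=-3473605, f(17)=-7805122, f(18)=-17537948; answer -17537948
Step 2: U1 = -17537948; c = -14; remainder = value at the root: -6*(-14)^2 - 8*(-14)^1 + 8 = (-1176) + (112) + (8) = -1056; answer -1056
Step 3: U2 = -1056; w = 5; cross terms: (-38*-16 - -23*5)=723, (-23*-35 - -26*-16)=389, (-26*18 - 23*-35)=337, (23*17 - 1*18)=373, (1*7 - -24*17)=415, (-24*5 - -38*7)=146; twice the area = |2383| = 2383; area = 2383/2; answer 2383/2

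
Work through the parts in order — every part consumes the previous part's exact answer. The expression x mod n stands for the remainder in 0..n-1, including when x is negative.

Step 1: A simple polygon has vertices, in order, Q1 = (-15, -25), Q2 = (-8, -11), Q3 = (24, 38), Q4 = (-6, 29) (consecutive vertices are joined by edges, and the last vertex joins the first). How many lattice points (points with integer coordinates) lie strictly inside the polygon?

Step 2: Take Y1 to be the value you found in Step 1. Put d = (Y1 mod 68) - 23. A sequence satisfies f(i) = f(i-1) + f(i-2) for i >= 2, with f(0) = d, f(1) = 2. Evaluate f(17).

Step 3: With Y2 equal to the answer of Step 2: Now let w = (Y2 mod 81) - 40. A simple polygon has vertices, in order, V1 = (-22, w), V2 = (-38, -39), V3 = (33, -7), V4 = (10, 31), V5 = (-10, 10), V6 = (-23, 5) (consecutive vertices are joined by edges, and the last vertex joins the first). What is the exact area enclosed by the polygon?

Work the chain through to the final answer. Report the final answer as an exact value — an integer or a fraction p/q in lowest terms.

Step 1: cross terms: (-15*-11 - -8*-25)=-35, (-8*38 - 24*-11)=-40, (24*29 - -6*38)=924, (-6*-25 - -15*29)=585; twice the area = |1434| = 1434; area = 717; boundary points = 7 + 1 + 3 + 9 = 20; strictly interior points = area - boundary/2 + 1 = 708; answer 708
Step 2: Y1 = 708; d = 5; f(2) = 1*(2) + 1*(5) = 7; iterating: f(2)=7, f(3)=9, f(4)=16, f(5)=25, f(6)=41, f(7)=66, f(8)=107, f(9)=173, f(10)=280, f(11)=453, f(12)=733, f(13)=1186, f(14)=1919, f(15)=3105, f(16)=5024, f(17)=8129; answer 8129
Step 3: Y2 = 8129; w = -11; cross terms: (-22*-39 - -38*-11)=440, (-38*-7 - 33*-39)=1553, (33*31 - 10*-7)=1093, (10*10 - -10*31)=410, (-10*5 - -23*10)=180, (-23*-11 - -22*5)=363; twice the area = |4039| = 4039; area = 4039/2; answer 4039/2

4039/2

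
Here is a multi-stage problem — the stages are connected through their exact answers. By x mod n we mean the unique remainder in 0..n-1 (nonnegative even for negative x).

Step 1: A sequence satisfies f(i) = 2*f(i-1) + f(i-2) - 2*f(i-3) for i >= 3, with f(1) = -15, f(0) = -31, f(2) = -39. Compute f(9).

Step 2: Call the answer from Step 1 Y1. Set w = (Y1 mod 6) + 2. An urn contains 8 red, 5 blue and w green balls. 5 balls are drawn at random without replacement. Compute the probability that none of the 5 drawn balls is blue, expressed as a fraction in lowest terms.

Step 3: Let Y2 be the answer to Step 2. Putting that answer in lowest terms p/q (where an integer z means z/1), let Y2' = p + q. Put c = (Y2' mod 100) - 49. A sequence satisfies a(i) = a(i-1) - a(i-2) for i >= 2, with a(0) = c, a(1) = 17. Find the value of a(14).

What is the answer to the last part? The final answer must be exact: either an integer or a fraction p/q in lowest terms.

Step 1: f(3) = 2*(-39) + 1*(-15) - 2*(-31) = -31; iterating: f(3)=-31, f(4)=-71, f(5)=-95, f(6)=-199, f(7)=-351, f(8)=-711, f(9)=-1375; answer -1375
Step 2: Y1 = -1375; w = 7; total draws C(20,5) = 15504; favorable C(15,5) = 3003; P = 1001/5168; answer 1001/5168
Step 3: Y2 = 1001/5168; threaded value p + q = 6169; c = 20; a(2) = 1*(17) - 1*(20) = -3; iterating: a(2)=-3, a(3)=-20, a(4)=-17, a(5)=3, a(6)=20, a(7)=17, a(8)=-3, a(9)=-20, a(10)=-17, a(11)=3, a(12)=20, a(13)=17, a(14)=-3; answer -3

-3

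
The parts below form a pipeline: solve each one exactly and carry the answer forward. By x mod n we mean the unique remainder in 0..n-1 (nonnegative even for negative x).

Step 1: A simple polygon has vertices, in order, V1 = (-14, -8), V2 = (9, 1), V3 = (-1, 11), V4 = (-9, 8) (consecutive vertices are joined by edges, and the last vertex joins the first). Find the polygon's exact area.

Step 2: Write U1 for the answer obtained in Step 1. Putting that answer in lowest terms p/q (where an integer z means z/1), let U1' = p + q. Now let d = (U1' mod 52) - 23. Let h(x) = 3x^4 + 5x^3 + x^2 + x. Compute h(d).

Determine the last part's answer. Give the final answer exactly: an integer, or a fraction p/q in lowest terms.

460

Step 1: cross terms: (-14*1 - 9*-8)=58, (9*11 - -1*1)=100, (-1*8 - -9*11)=91, (-9*-8 - -14*8)=184; twice the area = |433| = 433; area = 433/2; answer 433/2
Step 2: U1 = 433/2; threaded value p + q = 435; d = -4; 3*(-4)^4 + 5*(-4)^3 + 1*(-4)^2 + 1*(-4)^1 = (768) + (-320) + (16) + (-4) = 460; answer 460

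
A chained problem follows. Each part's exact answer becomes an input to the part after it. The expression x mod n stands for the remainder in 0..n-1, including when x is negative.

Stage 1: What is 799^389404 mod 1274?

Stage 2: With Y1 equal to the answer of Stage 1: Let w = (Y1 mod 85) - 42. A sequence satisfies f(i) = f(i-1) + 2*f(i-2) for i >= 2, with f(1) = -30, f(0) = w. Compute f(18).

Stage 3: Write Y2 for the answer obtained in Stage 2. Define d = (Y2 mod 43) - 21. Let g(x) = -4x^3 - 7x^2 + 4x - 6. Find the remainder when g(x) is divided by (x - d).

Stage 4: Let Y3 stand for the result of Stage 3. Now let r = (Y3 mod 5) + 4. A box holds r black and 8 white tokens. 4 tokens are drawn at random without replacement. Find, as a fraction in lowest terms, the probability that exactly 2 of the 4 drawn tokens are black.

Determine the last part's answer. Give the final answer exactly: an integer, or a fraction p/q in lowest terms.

56/165

Stage 1: squarings mod 1274: 799^1=799, 799^2=127, 799^4=841, 799^8=211, 799^16=1205, 799^32=939, 799^64=113, 799^128=29, 799^256=841, 799^512=211, 799^1024=1205, 799^2048=939, 799^4096=113, 799^8192=29, 799^16384=841, 799^32768=211, 799^65536=1205, 799^131072=939, 799^262144=113; 799^389404 = 799^4 * 799^8 * 799^16 * 799^256 * 799^4096 * 799^8192 * 799^16384 * 799^32768 * 799^65536 * 799^262144 = 113 (mod 1274); answer 113
Stage 2: Y1 = 113; w = -14; f(2) = 1*(-30) + 2*(-14) = -58; iterating: f(2)=-58, f(3)=-118, f(4)=-234, f(5)=-470, f(6)=-938, f(7)=-1878, f(8)=-3754, f(9)=-7510, f(10)=-15018, f(11)=-30038, f(12)=-60074, f(13)=-120150, f(14)=-240298, f(15)=-480598, f(16)=-961194, f(17)=-1922390, f(18)=-3844778; answer -3844778
Stage 3: Y2 = -3844778; d = 3; remainder = value at the root: -4*(3)^3 - 7*(3)^2 + 4*(3)^1 - 6 = (-108) + (-63) + (12) + (-6) = -165; answer -165
Stage 4: Y3 = -165; r = 4; total draws C(12,4) = 495; favorable C(4,2)*C(8,2) = 168; P = 56/165; answer 56/165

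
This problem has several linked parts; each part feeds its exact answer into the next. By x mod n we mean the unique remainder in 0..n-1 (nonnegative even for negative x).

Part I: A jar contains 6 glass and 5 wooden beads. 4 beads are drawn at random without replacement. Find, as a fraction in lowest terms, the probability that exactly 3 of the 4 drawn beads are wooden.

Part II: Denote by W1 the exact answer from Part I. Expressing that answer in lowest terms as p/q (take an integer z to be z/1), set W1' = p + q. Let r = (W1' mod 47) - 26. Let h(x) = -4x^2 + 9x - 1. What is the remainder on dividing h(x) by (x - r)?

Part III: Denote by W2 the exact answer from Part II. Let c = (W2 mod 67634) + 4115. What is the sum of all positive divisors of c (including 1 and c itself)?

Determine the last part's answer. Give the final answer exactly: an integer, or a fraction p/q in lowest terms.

88992

Part I: total draws C(11,4) = 330; favorable C(5,3)*C(6,1) = 60; P = 2/11; answer 2/11
Part II: W1 = 2/11; threaded value p + q = 13; r = -13; remainder = value at the root: -4*(-13)^2 + 9*(-13)^1 - 1 = (-676) + (-117) + (-1) = -794; answer -794
Part III: W2 = -794; c = 70955; 70955 = 5 * 23 * 617; sigma = (1 + 5) * (1 + 23) * (1 + 617) = 6 * 24 * 618 = 88992; answer 88992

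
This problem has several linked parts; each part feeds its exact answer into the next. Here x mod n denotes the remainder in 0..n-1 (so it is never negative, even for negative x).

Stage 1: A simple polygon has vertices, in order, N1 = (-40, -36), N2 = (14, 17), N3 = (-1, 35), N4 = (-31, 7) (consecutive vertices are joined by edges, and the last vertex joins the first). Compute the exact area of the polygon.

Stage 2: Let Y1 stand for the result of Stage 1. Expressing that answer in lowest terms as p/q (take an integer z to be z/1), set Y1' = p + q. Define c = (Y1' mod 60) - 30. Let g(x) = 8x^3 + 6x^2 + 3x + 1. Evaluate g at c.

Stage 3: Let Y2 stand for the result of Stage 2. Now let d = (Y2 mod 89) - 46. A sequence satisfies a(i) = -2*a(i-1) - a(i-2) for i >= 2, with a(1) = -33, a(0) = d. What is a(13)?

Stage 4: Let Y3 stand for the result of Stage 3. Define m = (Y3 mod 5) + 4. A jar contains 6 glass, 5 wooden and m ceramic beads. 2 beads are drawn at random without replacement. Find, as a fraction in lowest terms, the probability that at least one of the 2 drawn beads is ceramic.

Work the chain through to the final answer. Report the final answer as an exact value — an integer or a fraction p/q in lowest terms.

13/24

Stage 1: cross terms: (-40*17 - 14*-36)=-176, (14*35 - -1*17)=507, (-1*7 - -31*35)=1078, (-31*-36 - -40*7)=1396; twice the area = |2805| = 2805; area = 2805/2; answer 2805/2
Stage 2: Y1 = 2805/2; threaded value p + q = 2807; c = 17; 8*(17)^3 + 6*(17)^2 + 3*(17)^1 + 1 = (39304) + (1734) + (51) + (1) = 41090; answer 41090
Stage 3: Y2 = 41090; d = 15; a(2) = -2*(-33) - 1*(15) = 51; iterating: a(2)=51, a(3)=-69, a(4)=87, a(5)=-105, a(6)=123, a(7)=-141, a(8)=159, a(9)=-177, a(10)=195, a(11)=-213, a(12)=231, a(13)=-249; answer -249
Stage 4: Y3 = -249; m = 5; total draws C(16,2) = 120; complement C(11,2) = 55; favorable 120 - 55 = 65; P = 13/24; answer 13/24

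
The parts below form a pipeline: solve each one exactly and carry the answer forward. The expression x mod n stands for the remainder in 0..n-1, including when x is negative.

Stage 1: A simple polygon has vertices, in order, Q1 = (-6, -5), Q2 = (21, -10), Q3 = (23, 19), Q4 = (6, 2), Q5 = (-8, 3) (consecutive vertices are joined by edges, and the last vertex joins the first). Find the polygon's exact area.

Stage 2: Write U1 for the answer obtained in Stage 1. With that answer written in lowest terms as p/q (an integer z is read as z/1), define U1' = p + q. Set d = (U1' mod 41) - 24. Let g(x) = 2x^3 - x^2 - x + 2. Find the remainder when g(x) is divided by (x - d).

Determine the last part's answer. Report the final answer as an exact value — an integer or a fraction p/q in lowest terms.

Stage 1: cross terms: (-6*-10 - 21*-5)=165, (21*19 - 23*-10)=629, (23*2 - 6*19)=-68, (6*3 - -8*2)=34, (-8*-5 - -6*3)=58; twice the area = |818| = 818; area = 409; answer 409
Stage 2: U1 = 409; threaded value p + q = 410; d = -24; remainder = value at the root: 2*(-24)^3 - 1*(-24)^2 - 1*(-24)^1 + 2 = (-27648) + (-576) + (24) + (2) = -28198; answer -28198

-28198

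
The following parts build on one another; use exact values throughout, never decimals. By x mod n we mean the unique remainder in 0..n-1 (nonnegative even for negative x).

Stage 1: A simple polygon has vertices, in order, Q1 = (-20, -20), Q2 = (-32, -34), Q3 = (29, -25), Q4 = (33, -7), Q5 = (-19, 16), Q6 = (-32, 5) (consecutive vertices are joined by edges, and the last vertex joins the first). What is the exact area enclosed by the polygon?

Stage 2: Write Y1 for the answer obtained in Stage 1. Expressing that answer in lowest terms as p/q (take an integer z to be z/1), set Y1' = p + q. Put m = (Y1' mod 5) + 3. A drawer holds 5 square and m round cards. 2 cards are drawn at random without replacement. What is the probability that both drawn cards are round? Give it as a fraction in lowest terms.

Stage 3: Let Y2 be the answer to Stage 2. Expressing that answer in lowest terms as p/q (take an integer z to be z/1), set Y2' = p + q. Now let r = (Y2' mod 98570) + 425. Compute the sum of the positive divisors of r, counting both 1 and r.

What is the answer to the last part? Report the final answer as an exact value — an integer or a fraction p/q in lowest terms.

Stage 1: cross terms: (-20*-34 - -32*-20)=40, (-32*-25 - 29*-34)=1786, (29*-7 - 33*-25)=622, (33*16 - -19*-7)=395, (-19*5 - -32*16)=417, (-32*-20 - -20*5)=740; twice the area = |4000| = 4000; area = 2000; answer 2000
Stage 2: Y1 = 2000; threaded value p + q = 2001; m = 4; total draws C(9,2) = 36; favorable C(4,2) = 6; P = 1/6; answer 1/6
Stage 3: Y2 = 1/6; threaded value p + q = 7; r = 432; 432 = 2^4 * 3^3; sigma = (1 + 2 + 4 + 8 + 16) * (1 + 3 + 9 + 27) = 31 * 40 = 1240; answer 1240

1240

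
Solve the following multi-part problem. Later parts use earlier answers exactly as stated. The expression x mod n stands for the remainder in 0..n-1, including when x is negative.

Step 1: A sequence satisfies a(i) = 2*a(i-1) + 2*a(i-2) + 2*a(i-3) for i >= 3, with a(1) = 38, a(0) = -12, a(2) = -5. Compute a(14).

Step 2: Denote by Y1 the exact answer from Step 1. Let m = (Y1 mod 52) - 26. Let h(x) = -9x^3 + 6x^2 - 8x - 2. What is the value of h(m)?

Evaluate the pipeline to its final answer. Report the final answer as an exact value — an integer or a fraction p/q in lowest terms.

Step 1: a(3) = 2*(-5) + 2*(38) + 2*(-12) = 42; iterating: a(3)=42, a(4)=150, a(5)=374, a(6)=1132, a(7)=3312, a(8)=9636, a(9)=28160, a(10)=82216, a(11)=240024, a(12)=700800, a(13)=2046080, a(14)=5973808; answer 5973808
Step 2: Y1 = 5973808; m = 22; -9*(22)^3 + 6*(22)^2 - 8*(22)^1 - 2 = (-95832) + (2904) + (-176) + (-2) = -93106; answer -93106

-93106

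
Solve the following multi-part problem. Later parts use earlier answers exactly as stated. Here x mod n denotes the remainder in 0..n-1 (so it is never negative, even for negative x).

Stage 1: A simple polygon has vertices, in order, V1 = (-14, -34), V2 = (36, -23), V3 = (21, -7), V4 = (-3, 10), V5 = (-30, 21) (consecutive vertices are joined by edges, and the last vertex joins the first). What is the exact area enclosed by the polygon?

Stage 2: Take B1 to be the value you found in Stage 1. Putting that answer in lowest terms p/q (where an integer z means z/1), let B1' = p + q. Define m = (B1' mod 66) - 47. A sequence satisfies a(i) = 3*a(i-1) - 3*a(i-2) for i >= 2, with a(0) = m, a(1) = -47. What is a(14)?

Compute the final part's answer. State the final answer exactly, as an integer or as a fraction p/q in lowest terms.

Stage 1: cross terms: (-14*-23 - 36*-34)=1546, (36*-7 - 21*-23)=231, (21*10 - -3*-7)=189, (-3*21 - -30*10)=237, (-30*-34 - -14*21)=1314; twice the area = |3517| = 3517; area = 3517/2; answer 3517/2
Stage 2: B1 = 3517/2; threaded value p + q = 3519; m = -26; a(2) = 3*(-47) - 3*(-26) = -63; iterating: a(2)=-63, a(3)=-48, a(4)=45, a(5)=279, a(6)=702, a(7)=1269, a(8)=1701, a(9)=1296, a(10)=-1215, a(11)=-7533, a(12)=-18954, a(13)=-34263, a(14)=-45927; answer -45927

-45927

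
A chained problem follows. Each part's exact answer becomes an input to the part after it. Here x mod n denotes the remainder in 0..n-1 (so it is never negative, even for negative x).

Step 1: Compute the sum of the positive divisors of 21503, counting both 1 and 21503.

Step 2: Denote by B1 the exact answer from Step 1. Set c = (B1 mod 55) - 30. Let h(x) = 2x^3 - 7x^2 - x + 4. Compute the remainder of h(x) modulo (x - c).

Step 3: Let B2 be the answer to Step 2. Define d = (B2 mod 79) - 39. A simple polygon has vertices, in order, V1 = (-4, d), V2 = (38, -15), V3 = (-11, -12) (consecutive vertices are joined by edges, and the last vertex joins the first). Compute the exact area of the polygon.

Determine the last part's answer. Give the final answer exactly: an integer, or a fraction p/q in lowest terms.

Step 1: 21503 is prime, so its only divisors are 1 and 21503; sigma = 1 + 21503 = 21504; answer 21504
Step 2: B1 = 21504; c = 24; remainder = value at the root: 2*(24)^3 - 7*(24)^2 - 1*(24)^1 + 4 = (27648) + (-4032) + (-24) + (4) = 23596; answer 23596
Step 3: B2 = 23596; d = 15; cross terms: (-4*-15 - 38*15)=-510, (38*-12 - -11*-15)=-621, (-11*15 - -4*-12)=-213; twice the area = |-1344| = 1344; area = 672; answer 672

672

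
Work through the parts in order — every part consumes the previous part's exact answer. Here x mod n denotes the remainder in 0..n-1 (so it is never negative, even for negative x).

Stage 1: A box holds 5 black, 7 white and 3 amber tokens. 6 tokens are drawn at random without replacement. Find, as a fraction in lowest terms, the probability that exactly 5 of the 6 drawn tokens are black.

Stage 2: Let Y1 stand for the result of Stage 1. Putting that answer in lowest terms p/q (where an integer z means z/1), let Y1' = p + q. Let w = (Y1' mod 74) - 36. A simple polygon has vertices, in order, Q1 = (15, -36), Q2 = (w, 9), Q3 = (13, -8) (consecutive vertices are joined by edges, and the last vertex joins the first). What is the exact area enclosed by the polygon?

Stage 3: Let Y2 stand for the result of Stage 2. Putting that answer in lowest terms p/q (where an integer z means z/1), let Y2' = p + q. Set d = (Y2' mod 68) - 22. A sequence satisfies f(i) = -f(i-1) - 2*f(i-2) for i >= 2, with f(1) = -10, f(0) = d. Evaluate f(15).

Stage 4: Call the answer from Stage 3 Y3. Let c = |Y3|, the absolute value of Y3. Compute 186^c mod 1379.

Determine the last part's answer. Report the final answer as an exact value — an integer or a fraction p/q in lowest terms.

Stage 1: total draws C(15,6) = 5005; favorable C(5,5)*C(10,1) = 10; P = 2/1001; answer 2/1001
Stage 2: Y1 = 2/1001; threaded value p + q = 1003; w = 5; cross terms: (15*9 - 5*-36)=315, (5*-8 - 13*9)=-157, (13*-36 - 15*-8)=-348; twice the area = |-190| = 190; area = 95; answer 95
Stage 3: Y2 = 95; threaded value p + q = 96; d = 6; f(2) = -1*(-10) - 2*(6) = -2; iterating: f(2)=-2, f(3)=22, f(4)=-18, f(5)=-26, f(6)=62, f(7)=-10, f(8)=-114, f(9)=134, f(10)=94, f(11)=-362, f(12)=174, f(13)=550, f(14)=-898, f(15)=-202; answer -202
Stage 4: Y3 = -202; c = 202; squarings mod 1379: 186^1=186, 186^2=121, 186^4=851, 186^8=226, 186^16=53, 186^32=51, 186^64=1222, 186^128=1206; 186^202 = 186^2 * 186^8 * 186^64 * 186^128 = 137 (mod 1379); answer 137

137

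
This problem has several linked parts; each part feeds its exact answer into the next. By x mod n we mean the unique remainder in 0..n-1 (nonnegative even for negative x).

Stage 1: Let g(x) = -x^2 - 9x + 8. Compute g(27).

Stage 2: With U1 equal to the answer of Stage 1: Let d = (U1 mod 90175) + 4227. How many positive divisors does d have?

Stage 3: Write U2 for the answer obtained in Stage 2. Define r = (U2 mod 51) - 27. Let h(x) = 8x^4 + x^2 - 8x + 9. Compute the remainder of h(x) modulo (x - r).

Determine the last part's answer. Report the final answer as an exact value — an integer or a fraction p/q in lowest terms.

Stage 1: -1*(27)^2 - 9*(27)^1 + 8 = (-729) + (-243) + (8) = -964; answer -964
Stage 2: U1 = -964; d = 93438; 93438 = 2 * 3^2 * 29 * 179; number of divisors = (1+1) * (2+1) * (1+1) * (1+1) = 24; answer 24
Stage 3: U2 = 24; r = -3; remainder = value at the root: 8*(-3)^4 + 1*(-3)^2 - 8*(-3)^1 + 9 = (648) + (9) + (24) + (9) = 690; answer 690

690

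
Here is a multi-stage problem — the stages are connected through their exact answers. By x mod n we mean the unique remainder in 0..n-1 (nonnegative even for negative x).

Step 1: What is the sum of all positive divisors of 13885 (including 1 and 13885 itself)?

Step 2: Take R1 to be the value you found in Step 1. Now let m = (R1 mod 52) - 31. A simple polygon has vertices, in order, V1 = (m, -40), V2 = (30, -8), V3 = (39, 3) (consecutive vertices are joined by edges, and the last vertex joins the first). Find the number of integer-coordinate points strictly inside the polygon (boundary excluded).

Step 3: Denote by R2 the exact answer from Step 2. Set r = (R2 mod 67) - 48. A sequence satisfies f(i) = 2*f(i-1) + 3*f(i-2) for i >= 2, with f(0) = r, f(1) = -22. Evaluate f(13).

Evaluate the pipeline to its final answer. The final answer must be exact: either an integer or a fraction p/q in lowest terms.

Step 1: 13885 = 5 * 2777; sigma = (1 + 5) * (1 + 2777) = 6 * 2778 = 16668; answer 16668
Step 2: R1 = 16668; m = -3; cross terms: (-3*-8 - 30*-40)=1224, (30*3 - 39*-8)=402, (39*-40 - -3*3)=-1551; twice the area = |75| = 75; area = 75/2; boundary points = 1 + 1 + 1 = 3; strictly interior points = area - boundary/2 + 1 = 37; answer 37
Step 3: R2 = 37; r = -11; f(2) = 2*(-22) + 3*(-11) = -77; iterating: f(2)=-77, f(3)=-220, f(4)=-671, f(5)=-2002, f(6)=-6017, f(7)=-18040, f(8)=-54131, f(9)=-162382, f(10)=-487157, f(11)=-1461460, f(12)=-4384391, f(13)=-13153162; answer -13153162

-13153162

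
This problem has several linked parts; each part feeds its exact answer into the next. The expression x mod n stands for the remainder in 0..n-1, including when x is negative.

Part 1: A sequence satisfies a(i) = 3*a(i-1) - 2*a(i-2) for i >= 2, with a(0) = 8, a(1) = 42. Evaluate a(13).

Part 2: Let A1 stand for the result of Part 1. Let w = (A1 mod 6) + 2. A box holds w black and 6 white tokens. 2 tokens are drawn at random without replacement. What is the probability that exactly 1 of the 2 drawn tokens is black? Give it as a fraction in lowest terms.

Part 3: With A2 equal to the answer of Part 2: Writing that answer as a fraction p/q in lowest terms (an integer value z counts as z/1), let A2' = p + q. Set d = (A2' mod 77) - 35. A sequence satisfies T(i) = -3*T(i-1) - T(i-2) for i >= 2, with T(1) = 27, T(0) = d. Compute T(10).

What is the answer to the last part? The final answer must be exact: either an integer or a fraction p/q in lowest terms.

-118055

Part 1: a(2) = 3*(42) - 2*(8) = 110; iterating: a(2)=110, a(3)=246, a(4)=518, a(5)=1062, a(6)=2150, a(7)=4326, a(8)=8678, a(9)=17382, a(10)=34790, a(11)=69606, a(12)=139238, a(13)=278502; answer 278502
Part 2: A1 = 278502; w = 2; total draws C(8,2) = 28; favorable C(2,1)*C(6,1) = 12; P = 3/7; answer 3/7
Part 3: A2 = 3/7; threaded value p + q = 10; d = -25; T(2) = -3*(27) - 1*(-25) = -56; iterating: T(2)=-56, T(3)=141, T(4)=-367, T(5)=960, T(6)=-2513, T(7)=6579, T(8)=-17224, T(9)=45093, T(10)=-118055; answer -118055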